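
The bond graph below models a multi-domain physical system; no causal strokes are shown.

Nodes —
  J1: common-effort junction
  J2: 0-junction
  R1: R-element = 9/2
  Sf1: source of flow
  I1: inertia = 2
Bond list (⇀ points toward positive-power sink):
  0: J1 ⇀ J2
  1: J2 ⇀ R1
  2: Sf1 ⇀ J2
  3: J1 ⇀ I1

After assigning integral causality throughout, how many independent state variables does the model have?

1  (I1 all integral)

bond 2 |Sf1  (Sf1: flow source, stroke at near end)
bond 3 |I1  (prefer integral on I1)
bond 0 |J1  (J1 needs exactly one e-in)
bond 1 |J2  (J2: last free bond brings effort in)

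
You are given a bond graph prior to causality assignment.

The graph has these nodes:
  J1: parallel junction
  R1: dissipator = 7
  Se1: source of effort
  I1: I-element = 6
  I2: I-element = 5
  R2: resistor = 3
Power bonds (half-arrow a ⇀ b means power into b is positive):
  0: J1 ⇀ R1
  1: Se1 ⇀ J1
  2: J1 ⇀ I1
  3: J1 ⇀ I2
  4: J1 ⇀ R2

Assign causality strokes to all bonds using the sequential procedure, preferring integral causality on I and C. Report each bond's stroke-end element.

#0 →R1
#1 →J1
#2 →I1
#3 →I2
#4 →R2

bond 1 |J1  (Se1 fixes effort; stroke away)
bond 0 |R1  (J1: bond 1 brought effort, rest push out)
bond 2 |I1  (J1: bond 1 brought effort, rest push out)
bond 3 |I2  (J1: bond 1 brought effort, rest push out)
bond 4 |R2  (J1 effort already set via bond 1)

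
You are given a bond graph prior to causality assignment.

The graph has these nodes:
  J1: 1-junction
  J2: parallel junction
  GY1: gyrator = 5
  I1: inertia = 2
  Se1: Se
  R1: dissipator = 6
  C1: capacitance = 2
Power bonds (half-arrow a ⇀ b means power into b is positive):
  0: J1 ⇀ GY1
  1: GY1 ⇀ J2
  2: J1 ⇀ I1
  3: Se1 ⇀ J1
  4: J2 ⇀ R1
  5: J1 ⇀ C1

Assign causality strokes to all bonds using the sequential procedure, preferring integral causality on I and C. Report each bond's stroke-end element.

β0 |J1
β1 |J2
β2 |I1
β3 |J1
β4 |R1
β5 |J1

b3 stroke→J1  (Se1 fixes effort; stroke away)
b2 stroke→I1  (prefer integral on I1)
b0 stroke→J1  (J1: bond 2 brought flow, rest push out)
b5 stroke→J1  (common-f at J1 fixed by 2)
b1 stroke→J2  (GY1 both-in/both-out from 0)
b4 stroke→R1  (0-jn J2 has e-setter on 1)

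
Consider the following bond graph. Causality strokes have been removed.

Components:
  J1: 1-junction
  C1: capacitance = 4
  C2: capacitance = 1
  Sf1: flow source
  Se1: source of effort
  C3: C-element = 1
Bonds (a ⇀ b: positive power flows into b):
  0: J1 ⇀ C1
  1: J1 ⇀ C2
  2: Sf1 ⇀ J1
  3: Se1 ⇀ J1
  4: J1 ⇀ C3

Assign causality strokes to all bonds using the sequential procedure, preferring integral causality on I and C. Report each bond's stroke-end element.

b2 stroke at Sf1  (Sf1: flow source, stroke at near end)
b3 stroke at J1  (source Se1 imposes e)
b0 stroke at J1  (1-jn J1 has f-setter on 2)
b1 stroke at J1  (1-jn J1 has f-setter on 2)
b4 stroke at J1  (common-f at J1 fixed by 2)

#0 →J1
#1 →J1
#2 →Sf1
#3 →J1
#4 →J1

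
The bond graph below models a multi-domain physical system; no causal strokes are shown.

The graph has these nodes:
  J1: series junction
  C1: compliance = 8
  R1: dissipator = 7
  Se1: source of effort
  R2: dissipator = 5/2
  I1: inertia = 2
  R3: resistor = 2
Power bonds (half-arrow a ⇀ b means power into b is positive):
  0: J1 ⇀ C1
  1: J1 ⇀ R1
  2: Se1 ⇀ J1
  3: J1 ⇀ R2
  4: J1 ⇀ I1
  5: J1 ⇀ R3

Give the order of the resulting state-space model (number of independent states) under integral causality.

2  (C1, I1 all integral)

b2 stroke→J1  (source Se1 imposes e)
b0 stroke→J1  (C1 outputs effort q/C1)
b4 stroke→I1  (prefer integral on I1)
b1 stroke→J1  (1-jn J1 has f-setter on 4)
b3 stroke→J1  (common-f at J1 fixed by 4)
b5 stroke→J1  (J1 flow already set via bond 4)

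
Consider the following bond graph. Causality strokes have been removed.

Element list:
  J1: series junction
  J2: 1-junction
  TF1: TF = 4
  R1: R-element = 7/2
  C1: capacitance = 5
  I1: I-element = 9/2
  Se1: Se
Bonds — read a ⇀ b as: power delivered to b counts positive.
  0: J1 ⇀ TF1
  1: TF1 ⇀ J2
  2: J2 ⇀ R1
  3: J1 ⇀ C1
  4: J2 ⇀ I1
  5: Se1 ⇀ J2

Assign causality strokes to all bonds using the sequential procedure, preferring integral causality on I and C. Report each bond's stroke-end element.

bond 5 |J2  (Se1 fixes effort; stroke away)
bond 3 |J1  (C1 integral (e out))
bond 0 |TF1  (only one flow-in slot at J1)
bond 1 |J2  (through TF1, causality passes straight; one stroke at TF1)
bond 4 |I1  (prefer integral on I1)
bond 2 |J2  (common-f at J2 fixed by 4)

b0 |TF1
b1 |J2
b2 |J2
b3 |J1
b4 |I1
b5 |J2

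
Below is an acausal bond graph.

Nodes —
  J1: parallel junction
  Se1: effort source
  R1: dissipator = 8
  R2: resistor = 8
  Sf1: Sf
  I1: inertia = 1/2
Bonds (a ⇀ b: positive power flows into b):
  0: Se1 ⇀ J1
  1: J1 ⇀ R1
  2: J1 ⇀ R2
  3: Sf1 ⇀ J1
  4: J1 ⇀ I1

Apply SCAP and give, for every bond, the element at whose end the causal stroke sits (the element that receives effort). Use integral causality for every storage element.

bond 0 stroke at J1
bond 1 stroke at R1
bond 2 stroke at R2
bond 3 stroke at Sf1
bond 4 stroke at I1

b0 →J1  (Se1: effort source, stroke at far end)
b3 →Sf1  (Sf1: flow source, stroke at near end)
b1 →R1  (common-e at J1 fixed by 0)
b2 →R2  (common-e at J1 fixed by 0)
b4 →I1  (common-e at J1 fixed by 0)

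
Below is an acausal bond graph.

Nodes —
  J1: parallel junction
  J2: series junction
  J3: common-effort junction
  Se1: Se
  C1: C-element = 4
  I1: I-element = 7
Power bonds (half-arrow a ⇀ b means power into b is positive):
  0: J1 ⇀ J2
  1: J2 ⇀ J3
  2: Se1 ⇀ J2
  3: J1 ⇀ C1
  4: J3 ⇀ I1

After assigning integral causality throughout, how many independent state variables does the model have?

2  (C1, I1 all integral)

bond 2 stroke→J2  (source Se1 imposes e)
bond 3 stroke→J1  (C1 integral (e out))
bond 0 stroke→J2  (0-jn J1 has e-setter on 3)
bond 1 stroke→J3  (only one flow-in slot at J2)
bond 4 stroke→I1  (J3: bond 1 brought effort, rest push out)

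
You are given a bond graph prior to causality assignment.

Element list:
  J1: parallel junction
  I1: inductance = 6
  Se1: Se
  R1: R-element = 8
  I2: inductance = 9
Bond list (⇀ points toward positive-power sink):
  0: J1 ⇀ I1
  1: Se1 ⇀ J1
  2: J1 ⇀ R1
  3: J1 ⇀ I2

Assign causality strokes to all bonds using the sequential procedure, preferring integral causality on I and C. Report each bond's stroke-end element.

b1 stroke at J1  (Se1 fixes effort; stroke away)
b0 stroke at I1  (common-e at J1 fixed by 1)
b2 stroke at R1  (J1: bond 1 brought effort, rest push out)
b3 stroke at I2  (0-jn J1 has e-setter on 1)

bond 0 |I1
bond 1 |J1
bond 2 |R1
bond 3 |I2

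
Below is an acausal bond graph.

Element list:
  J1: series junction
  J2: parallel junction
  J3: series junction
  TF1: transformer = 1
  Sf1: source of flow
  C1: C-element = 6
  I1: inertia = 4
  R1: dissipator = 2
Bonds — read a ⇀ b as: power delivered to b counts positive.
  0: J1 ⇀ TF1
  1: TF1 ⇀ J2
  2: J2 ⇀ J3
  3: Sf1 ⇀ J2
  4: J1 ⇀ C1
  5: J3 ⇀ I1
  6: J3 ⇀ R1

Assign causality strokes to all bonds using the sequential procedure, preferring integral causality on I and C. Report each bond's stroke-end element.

bond 0 stroke→TF1
bond 1 stroke→J2
bond 2 stroke→J3
bond 3 stroke→Sf1
bond 4 stroke→J1
bond 5 stroke→I1
bond 6 stroke→J3

#3 stroke at Sf1  (Sf1: flow source, stroke at near end)
#4 stroke at J1  (prefer integral on C1)
#0 stroke at TF1  (closing 1-jn rule on J1)
#1 stroke at J2  (TF TF1: opposite of bond 0)
#2 stroke at J3  (0-jn J2 has e-setter on 1)
#5 stroke at I1  (I1 integral (f out))
#6 stroke at J3  (J3 flow already set via bond 5)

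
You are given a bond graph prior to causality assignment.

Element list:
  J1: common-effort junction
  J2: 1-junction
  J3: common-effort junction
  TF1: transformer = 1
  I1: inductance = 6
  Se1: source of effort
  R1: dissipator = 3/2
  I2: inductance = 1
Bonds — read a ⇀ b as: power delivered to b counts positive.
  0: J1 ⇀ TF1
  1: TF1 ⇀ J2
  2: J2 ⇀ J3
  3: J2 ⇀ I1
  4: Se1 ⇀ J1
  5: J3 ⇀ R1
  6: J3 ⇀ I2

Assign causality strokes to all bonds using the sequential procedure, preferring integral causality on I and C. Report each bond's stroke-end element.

b0 →TF1
b1 →J2
b2 →J2
b3 →I1
b4 →J1
b5 →J3
b6 →I2

#4 →J1  (Se1 fixes effort; stroke away)
#0 →TF1  (J1: bond 4 brought effort, rest push out)
#1 →J2  (through TF1, causality passes straight; one stroke at TF1)
#3 →I1  (prefer integral on I1)
#2 →J2  (1-jn J2 has f-setter on 3)
#6 →I2  (I2: I, integral causality)
#5 →J3  (closing 0-jn rule on J3)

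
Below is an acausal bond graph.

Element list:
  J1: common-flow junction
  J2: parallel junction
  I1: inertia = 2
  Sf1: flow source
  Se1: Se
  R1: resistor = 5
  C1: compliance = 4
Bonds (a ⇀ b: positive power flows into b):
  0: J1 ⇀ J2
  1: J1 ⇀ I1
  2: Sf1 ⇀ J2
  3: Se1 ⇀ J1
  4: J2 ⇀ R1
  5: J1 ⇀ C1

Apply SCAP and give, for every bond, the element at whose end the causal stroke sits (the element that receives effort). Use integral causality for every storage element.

β2 |Sf1  (source Sf1 imposes f)
β3 |J1  (source Se1 imposes e)
β1 |I1  (I1 integral (f out))
β0 |J1  (1-jn J1 has f-setter on 1)
β5 |J1  (common-f at J1 fixed by 1)
β4 |J2  (J2: last free bond brings effort in)

bond 0 stroke at J1
bond 1 stroke at I1
bond 2 stroke at Sf1
bond 3 stroke at J1
bond 4 stroke at J2
bond 5 stroke at J1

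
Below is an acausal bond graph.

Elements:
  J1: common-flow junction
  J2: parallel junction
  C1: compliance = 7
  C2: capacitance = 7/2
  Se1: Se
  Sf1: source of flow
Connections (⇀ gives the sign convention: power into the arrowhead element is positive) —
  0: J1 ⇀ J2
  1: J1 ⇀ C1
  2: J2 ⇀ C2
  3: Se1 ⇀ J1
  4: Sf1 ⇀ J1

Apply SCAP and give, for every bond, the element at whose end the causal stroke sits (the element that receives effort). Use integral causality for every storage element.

b3 stroke at J1  (Se1: effort source, stroke at far end)
b4 stroke at Sf1  (Sf1 (Sf) sets flow on bond)
b0 stroke at J1  (J1 flow already set via bond 4)
b1 stroke at J1  (common-f at J1 fixed by 4)
b2 stroke at J2  (J2: last free bond brings effort in)

b0 stroke at J1
b1 stroke at J1
b2 stroke at J2
b3 stroke at J1
b4 stroke at Sf1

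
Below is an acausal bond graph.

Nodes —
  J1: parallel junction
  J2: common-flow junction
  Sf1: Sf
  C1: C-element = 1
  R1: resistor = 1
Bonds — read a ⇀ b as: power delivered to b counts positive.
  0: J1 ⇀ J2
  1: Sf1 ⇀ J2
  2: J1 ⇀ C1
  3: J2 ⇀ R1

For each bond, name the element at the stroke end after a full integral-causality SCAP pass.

bond 0 stroke→J2
bond 1 stroke→Sf1
bond 2 stroke→J1
bond 3 stroke→J2

#1 stroke at Sf1  (source Sf1 imposes f)
#0 stroke at J2  (J2 flow already set via bond 1)
#3 stroke at J2  (1-jn J2 has f-setter on 1)
#2 stroke at J1  (only one effort-in slot at J1)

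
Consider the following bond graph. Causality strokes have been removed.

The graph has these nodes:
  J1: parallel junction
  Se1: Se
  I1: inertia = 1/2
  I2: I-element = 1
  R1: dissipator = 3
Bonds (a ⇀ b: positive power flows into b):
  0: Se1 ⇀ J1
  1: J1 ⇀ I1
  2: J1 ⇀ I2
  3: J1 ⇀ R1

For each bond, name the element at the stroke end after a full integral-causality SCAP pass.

b0 stroke→J1  (source Se1 imposes e)
b1 stroke→I1  (0-jn J1 has e-setter on 0)
b2 stroke→I2  (0-jn J1 has e-setter on 0)
b3 stroke→R1  (common-e at J1 fixed by 0)

bond 0 |J1
bond 1 |I1
bond 2 |I2
bond 3 |R1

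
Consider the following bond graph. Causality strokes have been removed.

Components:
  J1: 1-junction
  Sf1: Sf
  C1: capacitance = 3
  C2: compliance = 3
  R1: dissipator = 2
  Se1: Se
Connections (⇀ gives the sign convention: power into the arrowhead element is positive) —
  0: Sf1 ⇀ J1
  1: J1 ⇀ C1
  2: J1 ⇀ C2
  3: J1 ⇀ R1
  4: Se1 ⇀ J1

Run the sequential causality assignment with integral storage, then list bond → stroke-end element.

β0 |Sf1
β1 |J1
β2 |J1
β3 |J1
β4 |J1

bond 0 |Sf1  (Sf1 fixes flow; stroke at Sf1)
bond 4 |J1  (Se1 fixes effort; stroke away)
bond 1 |J1  (common-f at J1 fixed by 0)
bond 2 |J1  (common-f at J1 fixed by 0)
bond 3 |J1  (J1 flow already set via bond 0)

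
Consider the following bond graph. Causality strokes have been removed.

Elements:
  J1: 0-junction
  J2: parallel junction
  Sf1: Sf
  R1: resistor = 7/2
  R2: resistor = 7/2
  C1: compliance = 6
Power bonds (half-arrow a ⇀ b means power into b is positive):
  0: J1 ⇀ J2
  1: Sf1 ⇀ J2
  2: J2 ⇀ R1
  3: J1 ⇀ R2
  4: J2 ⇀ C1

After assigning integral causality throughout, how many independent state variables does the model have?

1  (C1 all integral)

#1 stroke at Sf1  (source Sf1 imposes f)
#4 stroke at J2  (C1 integral (e out))
#0 stroke at J1  (J2: bond 4 brought effort, rest push out)
#2 stroke at R1  (0-jn J2 has e-setter on 4)
#3 stroke at R2  (0-jn J1 has e-setter on 0)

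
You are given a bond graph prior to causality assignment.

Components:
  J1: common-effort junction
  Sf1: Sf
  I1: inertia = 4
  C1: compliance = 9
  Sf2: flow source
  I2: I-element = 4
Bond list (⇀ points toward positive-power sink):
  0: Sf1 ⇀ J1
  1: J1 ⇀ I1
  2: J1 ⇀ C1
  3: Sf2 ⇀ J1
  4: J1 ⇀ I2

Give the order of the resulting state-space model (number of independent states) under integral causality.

3  (C1, I1, I2 all integral)

bond 0 →Sf1  (source Sf1 imposes f)
bond 3 →Sf2  (Sf2: flow source, stroke at near end)
bond 1 →I1  (I1 integral (f out))
bond 2 →J1  (C1: C, integral causality)
bond 4 →I2  (0-jn J1 has e-setter on 2)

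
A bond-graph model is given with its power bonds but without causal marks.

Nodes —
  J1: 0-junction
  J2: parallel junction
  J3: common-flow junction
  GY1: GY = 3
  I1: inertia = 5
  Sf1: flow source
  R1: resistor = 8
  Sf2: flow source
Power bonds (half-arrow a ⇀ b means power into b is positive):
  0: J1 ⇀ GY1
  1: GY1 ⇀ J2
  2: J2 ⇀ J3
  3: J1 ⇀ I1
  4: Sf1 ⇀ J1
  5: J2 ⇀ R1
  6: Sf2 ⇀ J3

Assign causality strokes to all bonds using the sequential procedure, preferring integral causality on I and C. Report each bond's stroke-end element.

b4 |Sf1  (source Sf1 imposes f)
b6 |Sf2  (source Sf2 imposes f)
b2 |J3  (J3 flow already set via bond 6)
b3 |I1  (I1 integral (f out))
b0 |J1  (J1 needs exactly one e-in)
b1 |J2  (through GY1, causality inverts; strokes same side of GY1)
b5 |R1  (J2: bond 1 brought effort, rest push out)

#0 stroke at J1
#1 stroke at J2
#2 stroke at J3
#3 stroke at I1
#4 stroke at Sf1
#5 stroke at R1
#6 stroke at Sf2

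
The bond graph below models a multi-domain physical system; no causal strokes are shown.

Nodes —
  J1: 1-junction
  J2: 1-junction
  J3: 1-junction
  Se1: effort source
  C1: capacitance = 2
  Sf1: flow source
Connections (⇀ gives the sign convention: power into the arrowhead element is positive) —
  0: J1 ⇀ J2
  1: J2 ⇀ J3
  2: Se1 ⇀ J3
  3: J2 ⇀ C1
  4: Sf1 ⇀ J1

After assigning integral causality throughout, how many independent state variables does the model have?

#2 stroke at J3  (Se1: effort source, stroke at far end)
#4 stroke at Sf1  (Sf1: flow source, stroke at near end)
#0 stroke at J1  (1-jn J1 has f-setter on 4)
#1 stroke at J2  (common-f at J2 fixed by 0)
#3 stroke at J2  (common-f at J2 fixed by 0)

1  (C1 all integral)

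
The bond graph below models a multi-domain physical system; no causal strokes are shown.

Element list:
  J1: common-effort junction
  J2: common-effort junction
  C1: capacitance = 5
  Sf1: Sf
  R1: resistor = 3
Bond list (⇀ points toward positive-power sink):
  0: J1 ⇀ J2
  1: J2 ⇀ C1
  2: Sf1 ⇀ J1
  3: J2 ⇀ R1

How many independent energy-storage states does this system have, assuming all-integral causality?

bond 2 stroke at Sf1  (Sf1 (Sf) sets flow on bond)
bond 0 stroke at J1  (J1: last free bond brings effort in)
bond 1 stroke at J2  (C1: C, integral causality)
bond 3 stroke at R1  (0-jn J2 has e-setter on 1)

1  (C1 all integral)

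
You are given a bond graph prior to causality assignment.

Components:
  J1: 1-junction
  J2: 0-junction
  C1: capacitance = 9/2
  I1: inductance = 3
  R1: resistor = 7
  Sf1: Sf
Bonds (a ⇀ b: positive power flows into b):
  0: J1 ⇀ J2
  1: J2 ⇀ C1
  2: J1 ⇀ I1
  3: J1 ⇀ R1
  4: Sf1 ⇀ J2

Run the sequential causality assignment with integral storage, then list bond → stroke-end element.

#0 |J1
#1 |J2
#2 |I1
#3 |J1
#4 |Sf1

bond 4 |Sf1  (source Sf1 imposes f)
bond 1 |J2  (C1 outputs effort q/C1)
bond 0 |J1  (0-jn J2 has e-setter on 1)
bond 2 |I1  (I1 integral (f out))
bond 3 |J1  (1-jn J1 has f-setter on 2)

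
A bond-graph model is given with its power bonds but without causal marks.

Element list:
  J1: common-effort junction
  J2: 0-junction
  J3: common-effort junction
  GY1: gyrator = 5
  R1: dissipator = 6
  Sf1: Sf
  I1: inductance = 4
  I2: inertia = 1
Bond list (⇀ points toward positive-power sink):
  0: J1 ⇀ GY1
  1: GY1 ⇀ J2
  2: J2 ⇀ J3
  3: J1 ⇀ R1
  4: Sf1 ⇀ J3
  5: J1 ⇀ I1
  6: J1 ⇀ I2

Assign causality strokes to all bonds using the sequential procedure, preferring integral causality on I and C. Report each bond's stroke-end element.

#4 stroke at Sf1  (Sf1: flow source, stroke at near end)
#2 stroke at J3  (closing 0-jn rule on J3)
#1 stroke at J2  (J2: last free bond brings effort in)
#0 stroke at J1  (GY GY1: same side as bond 1)
#3 stroke at R1  (J1 effort already set via bond 0)
#5 stroke at I1  (J1 effort already set via bond 0)
#6 stroke at I2  (common-e at J1 fixed by 0)

β0 stroke→J1
β1 stroke→J2
β2 stroke→J3
β3 stroke→R1
β4 stroke→Sf1
β5 stroke→I1
β6 stroke→I2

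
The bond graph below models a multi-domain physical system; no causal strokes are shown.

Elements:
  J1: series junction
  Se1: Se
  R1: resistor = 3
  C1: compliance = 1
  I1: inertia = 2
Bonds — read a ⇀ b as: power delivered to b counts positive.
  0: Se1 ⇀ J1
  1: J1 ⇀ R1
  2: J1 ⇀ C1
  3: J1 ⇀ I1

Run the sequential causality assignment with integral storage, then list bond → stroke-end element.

bond 0 |J1  (source Se1 imposes e)
bond 2 |J1  (C1 outputs effort q/C1)
bond 3 |I1  (I1 integral (f out))
bond 1 |J1  (common-f at J1 fixed by 3)

b0 stroke→J1
b1 stroke→J1
b2 stroke→J1
b3 stroke→I1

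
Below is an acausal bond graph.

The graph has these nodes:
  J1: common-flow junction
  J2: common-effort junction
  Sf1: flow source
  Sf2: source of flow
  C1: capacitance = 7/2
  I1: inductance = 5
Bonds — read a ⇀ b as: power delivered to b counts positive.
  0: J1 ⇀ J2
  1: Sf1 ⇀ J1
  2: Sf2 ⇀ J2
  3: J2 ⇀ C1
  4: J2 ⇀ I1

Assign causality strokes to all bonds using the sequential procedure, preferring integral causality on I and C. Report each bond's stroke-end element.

bond 0 →J1
bond 1 →Sf1
bond 2 →Sf2
bond 3 →J2
bond 4 →I1

β1 |Sf1  (Sf1: flow source, stroke at near end)
β2 |Sf2  (Sf2 (Sf) sets flow on bond)
β0 |J1  (common-f at J1 fixed by 1)
β3 |J2  (C1 outputs effort q/C1)
β4 |I1  (0-jn J2 has e-setter on 3)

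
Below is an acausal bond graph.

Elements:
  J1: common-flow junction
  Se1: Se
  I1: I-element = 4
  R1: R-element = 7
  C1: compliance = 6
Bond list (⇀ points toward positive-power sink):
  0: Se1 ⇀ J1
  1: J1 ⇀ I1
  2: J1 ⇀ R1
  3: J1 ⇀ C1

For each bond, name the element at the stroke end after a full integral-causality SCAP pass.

#0 stroke at J1  (Se1 (Se) sets effort on bond)
#1 stroke at I1  (I1 outputs flow p/I1)
#2 stroke at J1  (J1: bond 1 brought flow, rest push out)
#3 stroke at J1  (J1: bond 1 brought flow, rest push out)

#0 stroke→J1
#1 stroke→I1
#2 stroke→J1
#3 stroke→J1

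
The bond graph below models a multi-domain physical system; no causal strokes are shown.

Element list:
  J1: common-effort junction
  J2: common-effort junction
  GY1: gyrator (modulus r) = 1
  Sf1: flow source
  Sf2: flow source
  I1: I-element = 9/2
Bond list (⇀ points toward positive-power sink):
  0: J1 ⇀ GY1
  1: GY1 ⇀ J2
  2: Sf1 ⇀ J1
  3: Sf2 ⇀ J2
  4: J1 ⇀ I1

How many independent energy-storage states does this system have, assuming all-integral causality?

1  (I1 all integral)

b2 →Sf1  (Sf1: flow source, stroke at near end)
b3 →Sf2  (Sf2: flow source, stroke at near end)
b1 →J2  (J2 needs exactly one e-in)
b0 →J1  (GY1 both-in/both-out from 1)
b4 →I1  (J1: bond 0 brought effort, rest push out)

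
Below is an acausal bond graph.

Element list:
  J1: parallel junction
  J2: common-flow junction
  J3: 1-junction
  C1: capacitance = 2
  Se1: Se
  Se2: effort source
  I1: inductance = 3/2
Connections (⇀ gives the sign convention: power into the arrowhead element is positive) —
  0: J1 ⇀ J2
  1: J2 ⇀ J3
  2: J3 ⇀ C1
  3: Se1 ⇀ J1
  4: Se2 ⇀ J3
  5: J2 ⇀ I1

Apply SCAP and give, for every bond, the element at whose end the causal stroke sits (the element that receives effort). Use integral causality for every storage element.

β3 stroke at J1  (Se1 fixes effort; stroke away)
β4 stroke at J3  (source Se2 imposes e)
β0 stroke at J2  (common-e at J1 fixed by 3)
β2 stroke at J3  (prefer integral on C1)
β1 stroke at J2  (only one flow-in slot at J3)
β5 stroke at I1  (J2: last free bond brings flow in)

bond 0 stroke at J2
bond 1 stroke at J2
bond 2 stroke at J3
bond 3 stroke at J1
bond 4 stroke at J3
bond 5 stroke at I1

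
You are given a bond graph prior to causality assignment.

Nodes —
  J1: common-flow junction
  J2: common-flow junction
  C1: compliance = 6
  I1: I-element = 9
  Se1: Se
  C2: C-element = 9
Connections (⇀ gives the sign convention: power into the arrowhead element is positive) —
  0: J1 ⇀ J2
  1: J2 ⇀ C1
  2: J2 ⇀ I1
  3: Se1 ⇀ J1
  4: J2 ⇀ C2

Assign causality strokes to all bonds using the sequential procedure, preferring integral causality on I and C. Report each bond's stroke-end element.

bond 0 |J2
bond 1 |J2
bond 2 |I1
bond 3 |J1
bond 4 |J2

bond 3 stroke→J1  (Se1: effort source, stroke at far end)
bond 0 stroke→J2  (only one flow-in slot at J1)
bond 1 stroke→J2  (C1 outputs effort q/C1)
bond 2 stroke→I1  (I1 outputs flow p/I1)
bond 4 stroke→J2  (1-jn J2 has f-setter on 2)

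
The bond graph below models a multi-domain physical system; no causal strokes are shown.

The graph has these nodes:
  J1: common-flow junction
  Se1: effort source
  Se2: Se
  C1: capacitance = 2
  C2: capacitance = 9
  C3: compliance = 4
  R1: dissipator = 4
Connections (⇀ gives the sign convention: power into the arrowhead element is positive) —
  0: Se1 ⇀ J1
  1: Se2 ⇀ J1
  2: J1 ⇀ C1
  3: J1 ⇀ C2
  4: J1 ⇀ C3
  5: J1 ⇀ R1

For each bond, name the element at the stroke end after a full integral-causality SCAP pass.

bond 0 →J1
bond 1 →J1
bond 2 →J1
bond 3 →J1
bond 4 →J1
bond 5 →R1

#0 |J1  (Se1 fixes effort; stroke away)
#1 |J1  (source Se2 imposes e)
#2 |J1  (C1 outputs effort q/C1)
#3 |J1  (C2 integral (e out))
#4 |J1  (prefer integral on C3)
#5 |R1  (closing 1-jn rule on J1)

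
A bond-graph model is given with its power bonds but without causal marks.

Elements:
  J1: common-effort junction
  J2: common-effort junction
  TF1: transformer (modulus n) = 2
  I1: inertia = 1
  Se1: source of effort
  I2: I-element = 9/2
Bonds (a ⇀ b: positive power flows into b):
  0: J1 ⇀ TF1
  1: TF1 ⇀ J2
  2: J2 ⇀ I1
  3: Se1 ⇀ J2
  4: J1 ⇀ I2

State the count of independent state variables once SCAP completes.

b3 stroke→J2  (Se1 (Se) sets effort on bond)
b1 stroke→TF1  (common-e at J2 fixed by 3)
b2 stroke→I1  (J2 effort already set via bond 3)
b0 stroke→J1  (TF1 one-in-one-out from 1)
b4 stroke→I2  (0-jn J1 has e-setter on 0)

2  (I1, I2 all integral)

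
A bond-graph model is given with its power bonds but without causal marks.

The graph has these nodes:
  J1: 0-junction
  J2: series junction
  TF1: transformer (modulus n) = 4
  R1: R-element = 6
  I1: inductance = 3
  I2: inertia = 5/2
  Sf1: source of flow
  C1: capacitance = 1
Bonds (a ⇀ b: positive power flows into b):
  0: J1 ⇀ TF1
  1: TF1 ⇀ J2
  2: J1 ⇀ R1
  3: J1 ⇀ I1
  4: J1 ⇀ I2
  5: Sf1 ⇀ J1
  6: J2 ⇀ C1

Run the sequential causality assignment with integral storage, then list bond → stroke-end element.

β5 →Sf1  (Sf1 fixes flow; stroke at Sf1)
β3 →I1  (I1: I, integral causality)
β4 →I2  (I2 outputs flow p/I2)
β6 →J2  (C1: C, integral causality)
β1 →TF1  (closing 1-jn rule on J2)
β0 →J1  (TF1: transformer flips bond 1)
β2 →R1  (common-e at J1 fixed by 0)

bond 0 |J1
bond 1 |TF1
bond 2 |R1
bond 3 |I1
bond 4 |I2
bond 5 |Sf1
bond 6 |J2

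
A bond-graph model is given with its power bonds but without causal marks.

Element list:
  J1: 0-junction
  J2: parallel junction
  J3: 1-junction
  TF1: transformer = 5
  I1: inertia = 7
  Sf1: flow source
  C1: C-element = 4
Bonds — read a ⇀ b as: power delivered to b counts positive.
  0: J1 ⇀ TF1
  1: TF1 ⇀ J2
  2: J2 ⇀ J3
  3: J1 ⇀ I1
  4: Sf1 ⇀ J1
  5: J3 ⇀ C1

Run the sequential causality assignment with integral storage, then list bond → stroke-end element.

b4 →Sf1  (Sf1 (Sf) sets flow on bond)
b3 →I1  (I1 outputs flow p/I1)
b0 →J1  (only one effort-in slot at J1)
b1 →TF1  (TF1 one-in-one-out from 0)
b2 →J2  (only one effort-in slot at J2)
b5 →J3  (common-f at J3 fixed by 2)

β0 →J1
β1 →TF1
β2 →J2
β3 →I1
β4 →Sf1
β5 →J3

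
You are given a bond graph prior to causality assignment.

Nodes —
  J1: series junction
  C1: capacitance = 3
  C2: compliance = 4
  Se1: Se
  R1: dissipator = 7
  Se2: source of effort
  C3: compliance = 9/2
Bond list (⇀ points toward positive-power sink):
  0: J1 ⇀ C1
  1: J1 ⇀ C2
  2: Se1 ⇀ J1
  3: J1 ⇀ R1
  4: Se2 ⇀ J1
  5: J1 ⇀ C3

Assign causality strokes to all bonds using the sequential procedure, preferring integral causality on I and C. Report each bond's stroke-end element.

β0 →J1
β1 →J1
β2 →J1
β3 →R1
β4 →J1
β5 →J1

bond 2 |J1  (Se1 (Se) sets effort on bond)
bond 4 |J1  (Se2 fixes effort; stroke away)
bond 0 |J1  (C1 outputs effort q/C1)
bond 1 |J1  (C2: C, integral causality)
bond 5 |J1  (C3 outputs effort q/C3)
bond 3 |R1  (only one flow-in slot at J1)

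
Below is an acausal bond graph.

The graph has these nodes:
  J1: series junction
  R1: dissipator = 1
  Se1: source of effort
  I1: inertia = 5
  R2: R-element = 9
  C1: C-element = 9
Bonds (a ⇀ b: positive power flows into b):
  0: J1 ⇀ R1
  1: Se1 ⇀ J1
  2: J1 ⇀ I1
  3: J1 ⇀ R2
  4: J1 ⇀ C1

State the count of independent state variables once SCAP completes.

2  (C1, I1 all integral)

β1 |J1  (Se1 fixes effort; stroke away)
β2 |I1  (I1: I, integral causality)
β0 |J1  (J1: bond 2 brought flow, rest push out)
β3 |J1  (1-jn J1 has f-setter on 2)
β4 |J1  (J1 flow already set via bond 2)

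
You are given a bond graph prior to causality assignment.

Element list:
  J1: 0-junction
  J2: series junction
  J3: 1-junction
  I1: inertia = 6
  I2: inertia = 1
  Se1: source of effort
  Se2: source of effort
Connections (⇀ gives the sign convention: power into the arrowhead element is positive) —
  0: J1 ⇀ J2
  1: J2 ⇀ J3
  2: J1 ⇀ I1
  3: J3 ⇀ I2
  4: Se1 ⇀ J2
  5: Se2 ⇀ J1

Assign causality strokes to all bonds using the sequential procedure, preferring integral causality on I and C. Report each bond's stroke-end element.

β4 →J2  (source Se1 imposes e)
β5 →J1  (Se2 fixes effort; stroke away)
β0 →J2  (J1: bond 5 brought effort, rest push out)
β2 →I1  (J1 effort already set via bond 5)
β1 →J3  (closing 1-jn rule on J2)
β3 →I2  (only one flow-in slot at J3)

β0 stroke→J2
β1 stroke→J3
β2 stroke→I1
β3 stroke→I2
β4 stroke→J2
β5 stroke→J1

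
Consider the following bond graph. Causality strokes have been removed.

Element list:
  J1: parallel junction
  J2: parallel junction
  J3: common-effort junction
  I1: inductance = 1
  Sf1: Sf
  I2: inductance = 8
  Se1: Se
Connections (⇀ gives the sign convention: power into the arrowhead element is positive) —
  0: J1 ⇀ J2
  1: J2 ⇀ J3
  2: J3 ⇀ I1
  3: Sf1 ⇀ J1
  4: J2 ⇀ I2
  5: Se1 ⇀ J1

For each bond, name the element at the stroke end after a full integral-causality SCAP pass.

bond 3 |Sf1  (source Sf1 imposes f)
bond 5 |J1  (Se1 (Se) sets effort on bond)
bond 0 |J2  (common-e at J1 fixed by 5)
bond 1 |J3  (common-e at J2 fixed by 0)
bond 4 |I2  (J2 effort already set via bond 0)
bond 2 |I1  (J3: bond 1 brought effort, rest push out)

#0 |J2
#1 |J3
#2 |I1
#3 |Sf1
#4 |I2
#5 |J1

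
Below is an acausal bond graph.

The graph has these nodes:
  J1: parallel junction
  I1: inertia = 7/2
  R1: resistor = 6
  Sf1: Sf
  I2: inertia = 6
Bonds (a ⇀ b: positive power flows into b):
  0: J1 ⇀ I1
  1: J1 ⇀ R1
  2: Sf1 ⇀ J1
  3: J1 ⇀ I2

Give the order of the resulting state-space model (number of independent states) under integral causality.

#2 →Sf1  (Sf1 fixes flow; stroke at Sf1)
#0 →I1  (I1 integral (f out))
#3 →I2  (prefer integral on I2)
#1 →J1  (closing 0-jn rule on J1)

2  (I1, I2 all integral)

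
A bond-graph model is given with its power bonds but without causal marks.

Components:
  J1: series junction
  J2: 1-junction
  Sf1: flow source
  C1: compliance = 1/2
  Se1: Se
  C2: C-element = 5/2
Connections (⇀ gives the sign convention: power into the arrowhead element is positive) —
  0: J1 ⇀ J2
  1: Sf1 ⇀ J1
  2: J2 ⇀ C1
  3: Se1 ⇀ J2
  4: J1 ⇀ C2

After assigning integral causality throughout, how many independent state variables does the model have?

2  (C1, C2 all integral)

β1 stroke at Sf1  (Sf1 (Sf) sets flow on bond)
β3 stroke at J2  (source Se1 imposes e)
β0 stroke at J1  (common-f at J1 fixed by 1)
β4 stroke at J1  (J1 flow already set via bond 1)
β2 stroke at J2  (J2 flow already set via bond 0)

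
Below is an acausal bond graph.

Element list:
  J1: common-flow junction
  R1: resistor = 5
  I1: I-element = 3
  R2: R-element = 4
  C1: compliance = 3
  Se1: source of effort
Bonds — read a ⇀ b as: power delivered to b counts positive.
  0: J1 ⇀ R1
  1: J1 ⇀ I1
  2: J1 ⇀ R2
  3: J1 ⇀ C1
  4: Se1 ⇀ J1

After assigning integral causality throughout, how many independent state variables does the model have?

β4 stroke→J1  (source Se1 imposes e)
β1 stroke→I1  (I1: I, integral causality)
β0 stroke→J1  (J1 flow already set via bond 1)
β2 stroke→J1  (J1 flow already set via bond 1)
β3 stroke→J1  (1-jn J1 has f-setter on 1)

2  (C1, I1 all integral)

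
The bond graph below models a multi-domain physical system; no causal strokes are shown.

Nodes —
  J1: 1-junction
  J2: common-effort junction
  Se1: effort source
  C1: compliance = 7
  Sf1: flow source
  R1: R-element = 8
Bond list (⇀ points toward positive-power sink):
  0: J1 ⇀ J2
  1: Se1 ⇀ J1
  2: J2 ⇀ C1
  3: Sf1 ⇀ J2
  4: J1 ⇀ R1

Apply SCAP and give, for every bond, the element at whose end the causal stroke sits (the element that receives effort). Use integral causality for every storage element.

b1 →J1  (source Se1 imposes e)
b3 →Sf1  (source Sf1 imposes f)
b2 →J2  (C1 outputs effort q/C1)
b0 →J1  (J2 effort already set via bond 2)
b4 →R1  (only one flow-in slot at J1)

bond 0 →J1
bond 1 →J1
bond 2 →J2
bond 3 →Sf1
bond 4 →R1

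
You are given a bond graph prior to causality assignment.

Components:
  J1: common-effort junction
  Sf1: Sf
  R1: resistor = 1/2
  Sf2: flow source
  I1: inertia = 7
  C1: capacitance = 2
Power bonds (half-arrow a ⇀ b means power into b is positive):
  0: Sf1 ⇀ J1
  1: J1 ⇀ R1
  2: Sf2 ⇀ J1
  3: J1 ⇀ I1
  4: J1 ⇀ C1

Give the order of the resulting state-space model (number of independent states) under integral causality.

2  (C1, I1 all integral)

β0 |Sf1  (Sf1: flow source, stroke at near end)
β2 |Sf2  (source Sf2 imposes f)
β3 |I1  (prefer integral on I1)
β4 |J1  (C1: C, integral causality)
β1 |R1  (common-e at J1 fixed by 4)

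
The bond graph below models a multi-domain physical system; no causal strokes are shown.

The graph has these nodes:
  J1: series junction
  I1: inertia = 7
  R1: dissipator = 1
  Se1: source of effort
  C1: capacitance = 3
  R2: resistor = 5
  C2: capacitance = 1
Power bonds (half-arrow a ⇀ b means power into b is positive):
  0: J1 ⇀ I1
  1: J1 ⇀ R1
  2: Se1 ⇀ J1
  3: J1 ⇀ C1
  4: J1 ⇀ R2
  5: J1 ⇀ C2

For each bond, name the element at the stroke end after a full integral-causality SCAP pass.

b2 →J1  (Se1 (Se) sets effort on bond)
b0 →I1  (I1: I, integral causality)
b1 →J1  (common-f at J1 fixed by 0)
b3 →J1  (1-jn J1 has f-setter on 0)
b4 →J1  (common-f at J1 fixed by 0)
b5 →J1  (J1 flow already set via bond 0)

β0 stroke→I1
β1 stroke→J1
β2 stroke→J1
β3 stroke→J1
β4 stroke→J1
β5 stroke→J1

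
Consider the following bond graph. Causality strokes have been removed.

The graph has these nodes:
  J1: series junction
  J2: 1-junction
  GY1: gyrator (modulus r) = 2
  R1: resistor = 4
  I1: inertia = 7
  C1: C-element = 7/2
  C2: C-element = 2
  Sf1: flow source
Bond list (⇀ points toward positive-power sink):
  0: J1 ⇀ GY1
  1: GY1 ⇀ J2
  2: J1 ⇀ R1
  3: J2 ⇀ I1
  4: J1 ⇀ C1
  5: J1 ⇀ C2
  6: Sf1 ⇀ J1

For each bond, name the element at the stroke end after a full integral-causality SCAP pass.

bond 0 |J1
bond 1 |J2
bond 2 |J1
bond 3 |I1
bond 4 |J1
bond 5 |J1
bond 6 |Sf1

b6 |Sf1  (source Sf1 imposes f)
b0 |J1  (J1 flow already set via bond 6)
b2 |J1  (common-f at J1 fixed by 6)
b4 |J1  (J1: bond 6 brought flow, rest push out)
b5 |J1  (J1 flow already set via bond 6)
b1 |J2  (GY1: gyrator matches bond 0)
b3 |I1  (only one flow-in slot at J2)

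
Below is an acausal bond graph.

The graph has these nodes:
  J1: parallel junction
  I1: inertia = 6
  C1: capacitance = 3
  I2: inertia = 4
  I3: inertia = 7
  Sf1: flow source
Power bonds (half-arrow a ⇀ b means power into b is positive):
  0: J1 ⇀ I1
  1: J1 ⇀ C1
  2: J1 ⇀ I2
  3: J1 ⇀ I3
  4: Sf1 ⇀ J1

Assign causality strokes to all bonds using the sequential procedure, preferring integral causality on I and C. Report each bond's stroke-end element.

β4 stroke→Sf1  (Sf1 (Sf) sets flow on bond)
β0 stroke→I1  (I1 integral (f out))
β1 stroke→J1  (C1 integral (e out))
β2 stroke→I2  (common-e at J1 fixed by 1)
β3 stroke→I3  (J1 effort already set via bond 1)

#0 |I1
#1 |J1
#2 |I2
#3 |I3
#4 |Sf1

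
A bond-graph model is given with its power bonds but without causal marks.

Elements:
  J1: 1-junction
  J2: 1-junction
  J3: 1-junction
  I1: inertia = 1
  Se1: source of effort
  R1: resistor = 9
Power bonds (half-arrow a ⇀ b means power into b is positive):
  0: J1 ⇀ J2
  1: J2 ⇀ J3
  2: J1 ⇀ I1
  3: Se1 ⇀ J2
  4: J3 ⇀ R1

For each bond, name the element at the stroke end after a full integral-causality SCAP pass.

#3 stroke at J2  (Se1: effort source, stroke at far end)
#2 stroke at I1  (I1 integral (f out))
#0 stroke at J1  (common-f at J1 fixed by 2)
#1 stroke at J2  (J2 flow already set via bond 0)
#4 stroke at J3  (J3 flow already set via bond 1)

β0 →J1
β1 →J2
β2 →I1
β3 →J2
β4 →J3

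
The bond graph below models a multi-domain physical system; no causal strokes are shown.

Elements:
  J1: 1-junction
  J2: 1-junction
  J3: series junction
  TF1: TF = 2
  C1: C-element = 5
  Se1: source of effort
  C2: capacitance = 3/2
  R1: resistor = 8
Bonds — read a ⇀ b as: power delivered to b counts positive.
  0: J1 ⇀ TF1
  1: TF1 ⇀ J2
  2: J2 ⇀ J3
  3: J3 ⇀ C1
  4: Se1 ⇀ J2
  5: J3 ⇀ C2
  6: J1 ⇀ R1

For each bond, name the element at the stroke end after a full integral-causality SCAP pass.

b4 stroke at J2  (Se1: effort source, stroke at far end)
b3 stroke at J3  (prefer integral on C1)
b5 stroke at J3  (prefer integral on C2)
b2 stroke at J2  (closing 1-jn rule on J3)
b1 stroke at TF1  (closing 1-jn rule on J2)
b0 stroke at J1  (through TF1, causality passes straight; one stroke at TF1)
b6 stroke at R1  (J1: last free bond brings flow in)

β0 |J1
β1 |TF1
β2 |J2
β3 |J3
β4 |J2
β5 |J3
β6 |R1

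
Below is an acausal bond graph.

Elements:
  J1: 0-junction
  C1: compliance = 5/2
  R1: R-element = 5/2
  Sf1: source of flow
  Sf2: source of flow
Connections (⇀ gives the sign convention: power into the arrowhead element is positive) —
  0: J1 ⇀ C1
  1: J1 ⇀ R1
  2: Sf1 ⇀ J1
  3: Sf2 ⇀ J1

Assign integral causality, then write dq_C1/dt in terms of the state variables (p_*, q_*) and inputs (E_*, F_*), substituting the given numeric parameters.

b2 |Sf1  (source Sf1 imposes f)
b3 |Sf2  (Sf2 (Sf) sets flow on bond)
b0 |J1  (C1 integral (e out))
b1 |R1  (J1: bond 0 brought effort, rest push out)

dq_C1/dt = F_Sf1 + F_Sf2 - 4*q_C1/25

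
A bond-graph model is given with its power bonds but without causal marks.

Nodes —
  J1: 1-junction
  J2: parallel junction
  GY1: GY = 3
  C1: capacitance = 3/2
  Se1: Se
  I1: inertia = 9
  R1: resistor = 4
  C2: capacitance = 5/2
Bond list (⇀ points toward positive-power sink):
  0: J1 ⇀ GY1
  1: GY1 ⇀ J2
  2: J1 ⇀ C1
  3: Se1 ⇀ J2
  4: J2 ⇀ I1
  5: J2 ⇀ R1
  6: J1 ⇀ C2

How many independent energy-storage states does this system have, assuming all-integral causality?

bond 3 stroke at J2  (source Se1 imposes e)
bond 1 stroke at GY1  (0-jn J2 has e-setter on 3)
bond 4 stroke at I1  (common-e at J2 fixed by 3)
bond 5 stroke at R1  (common-e at J2 fixed by 3)
bond 0 stroke at GY1  (GY GY1: same side as bond 1)
bond 2 stroke at J1  (J1 flow already set via bond 0)
bond 6 stroke at J1  (J1 flow already set via bond 0)

3  (C1, C2, I1 all integral)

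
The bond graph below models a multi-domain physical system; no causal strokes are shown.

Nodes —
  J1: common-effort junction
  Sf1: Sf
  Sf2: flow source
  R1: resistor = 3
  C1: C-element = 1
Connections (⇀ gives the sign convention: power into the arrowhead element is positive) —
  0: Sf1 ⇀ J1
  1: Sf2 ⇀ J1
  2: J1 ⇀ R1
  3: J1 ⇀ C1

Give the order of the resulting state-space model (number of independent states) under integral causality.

bond 0 stroke→Sf1  (Sf1: flow source, stroke at near end)
bond 1 stroke→Sf2  (source Sf2 imposes f)
bond 3 stroke→J1  (C1 outputs effort q/C1)
bond 2 stroke→R1  (0-jn J1 has e-setter on 3)

1  (C1 all integral)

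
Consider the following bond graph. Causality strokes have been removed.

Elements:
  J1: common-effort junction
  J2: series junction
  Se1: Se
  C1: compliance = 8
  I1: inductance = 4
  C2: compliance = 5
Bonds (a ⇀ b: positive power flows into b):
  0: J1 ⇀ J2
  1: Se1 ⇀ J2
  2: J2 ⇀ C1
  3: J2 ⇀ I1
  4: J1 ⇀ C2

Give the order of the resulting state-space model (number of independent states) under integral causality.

bond 1 |J2  (Se1: effort source, stroke at far end)
bond 2 |J2  (C1 outputs effort q/C1)
bond 3 |I1  (prefer integral on I1)
bond 0 |J2  (J2 flow already set via bond 3)
bond 4 |J1  (J1: last free bond brings effort in)

3  (C1, C2, I1 all integral)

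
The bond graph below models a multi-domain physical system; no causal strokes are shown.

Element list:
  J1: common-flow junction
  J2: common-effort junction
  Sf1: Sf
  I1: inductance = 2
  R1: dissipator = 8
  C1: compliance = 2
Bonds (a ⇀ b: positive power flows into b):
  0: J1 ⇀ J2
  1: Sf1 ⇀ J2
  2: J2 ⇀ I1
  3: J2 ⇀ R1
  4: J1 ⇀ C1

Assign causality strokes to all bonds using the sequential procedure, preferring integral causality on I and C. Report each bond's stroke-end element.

b0 →J2
b1 →Sf1
b2 →I1
b3 →R1
b4 →J1

#1 →Sf1  (Sf1: flow source, stroke at near end)
#2 →I1  (I1 outputs flow p/I1)
#4 →J1  (C1 outputs effort q/C1)
#0 →J2  (only one flow-in slot at J1)
#3 →R1  (0-jn J2 has e-setter on 0)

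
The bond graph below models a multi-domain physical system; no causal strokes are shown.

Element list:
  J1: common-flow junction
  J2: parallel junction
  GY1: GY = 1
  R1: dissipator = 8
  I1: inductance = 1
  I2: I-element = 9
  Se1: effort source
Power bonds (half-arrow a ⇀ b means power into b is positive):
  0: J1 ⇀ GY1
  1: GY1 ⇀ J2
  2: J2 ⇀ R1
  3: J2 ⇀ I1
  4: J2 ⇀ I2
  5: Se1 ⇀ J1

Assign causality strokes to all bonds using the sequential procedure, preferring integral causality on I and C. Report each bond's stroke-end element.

#5 stroke→J1  (Se1 (Se) sets effort on bond)
#0 stroke→GY1  (only one flow-in slot at J1)
#1 stroke→GY1  (GY1 both-in/both-out from 0)
#3 stroke→I1  (I1 outputs flow p/I1)
#4 stroke→I2  (I2 integral (f out))
#2 stroke→J2  (only one effort-in slot at J2)

#0 stroke at GY1
#1 stroke at GY1
#2 stroke at J2
#3 stroke at I1
#4 stroke at I2
#5 stroke at J1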